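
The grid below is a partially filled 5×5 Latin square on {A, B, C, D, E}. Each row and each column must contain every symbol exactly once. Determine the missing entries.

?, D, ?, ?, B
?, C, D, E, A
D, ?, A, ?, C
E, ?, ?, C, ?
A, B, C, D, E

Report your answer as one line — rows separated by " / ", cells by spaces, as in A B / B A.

Cell (r1,c1): row 1 has {B,D}; column 1 has {A,D,E} → C.
Cell (r1,c3): row 1 has {B,C,D}; column 3 has {A,C,D} → E.
Cell (r1,c4): row 1 has {B,C,D,E}; column 4 has {C,D,E} → A.
Cell (r2,c1): row 2 has {A,C,D,E}; column 1 has {A,C,D,E} → B.
Cell (r3,c2): row 3 has {A,C,D}; column 2 has {B,C,D} → E.
Cell (r3,c4): row 3 has {A,C,D,E}; column 4 has {A,C,D,E} → B.
Cell (r4,c2): row 4 has {C,E}; column 2 has {B,C,D,E} → A.
Cell (r4,c3): row 4 has {A,C,E}; column 3 has {A,C,D,E} → B.
Cell (r4,c5): row 4 has {A,B,C,E}; column 5 has {A,B,C,E} → D.

C D E A B / B C D E A / D E A B C / E A B C D / A B C D E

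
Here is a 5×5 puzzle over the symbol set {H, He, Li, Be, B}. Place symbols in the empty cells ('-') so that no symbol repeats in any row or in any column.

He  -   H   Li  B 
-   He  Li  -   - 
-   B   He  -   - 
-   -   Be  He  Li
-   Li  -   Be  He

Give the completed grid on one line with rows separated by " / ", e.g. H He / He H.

He Be H Li B / Be He Li B H / Li B He H Be / B H Be He Li / H Li B Be He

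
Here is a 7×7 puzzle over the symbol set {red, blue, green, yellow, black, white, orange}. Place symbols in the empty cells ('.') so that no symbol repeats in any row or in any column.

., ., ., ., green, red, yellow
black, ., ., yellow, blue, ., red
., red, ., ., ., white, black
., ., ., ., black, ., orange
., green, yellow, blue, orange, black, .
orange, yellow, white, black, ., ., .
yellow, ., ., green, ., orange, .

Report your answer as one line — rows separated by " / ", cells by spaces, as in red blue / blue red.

blue orange black white green red yellow / black white orange yellow blue green red / green red blue orange yellow white black / white blue green red black yellow orange / red green yellow blue orange black white / orange yellow white black red blue green / yellow black red green white orange blue

Cell (r2,c6): row 2 has {red,blue,yellow,black}; column 6 has {red,black,white,orange} → green.
Cell (r3,c4): row 3 has {red,black,white}; column 4 has {blue,green,yellow,black} → orange.
Cell (r3,c5): row 3 has {red,black,white,orange}; column 5 has {blue,green,black,orange} → yellow.
Cell (r5,c7): row 5 has {blue,green,yellow,black,orange}; column 7 has {red,yellow,black,orange} → white.
Cell (r6,c5): row 6 has {yellow,black,white,orange}; column 5 has {blue,green,yellow,black,orange} → red.
Cell (r6,c6): row 6 has {red,yellow,black,white,orange}; column 6 has {red,green,black,white,orange} → blue.
Cell (r6,c7): row 6 has {red,blue,yellow,black,white,orange}; column 7 has {red,yellow,black,white,orange} → green.
Cell (r7,c5): row 7 has {green,yellow,orange}; column 5 has {red,blue,green,yellow,black,orange} → white.
Cell (r7,c7): row 7 has {green,yellow,white,orange}; column 7 has {red,green,yellow,black,white,orange} → blue.
Cell (r1,c4): row 1 has {red,green,yellow}; column 4 has {blue,green,yellow,black,orange} → white.
Cell (r2,c3): row 2 has {red,blue,green,yellow,black}; column 3 has {yellow,white} → orange.
Cell (r4,c4): row 4 has {black,orange}; column 4 has {blue,green,yellow,black,white,orange} → red.
Cell (r4,c6): row 4 has {red,black,orange}; column 6 has {red,blue,green,black,white,orange} → yellow.
Cell (r5,c1): row 5 has {blue,green,yellow,black,white,orange}; column 1 has {yellow,black,orange} → red.
Cell (r7,c2): row 7 has {blue,green,yellow,white,orange}; column 2 has {red,green,yellow} → black.
Cell (r7,c3): row 7 has {blue,green,yellow,black,white,orange}; column 3 has {yellow,white,orange} → red.
Cell (r1,c1): row 1 has {red,green,yellow,white}; column 1 has {red,yellow,black,orange} → blue.
Cell (r1,c2): row 1 has {red,blue,green,yellow,white}; column 2 has {red,green,yellow,black} → orange.
Cell (r1,c3): row 1 has {red,blue,green,yellow,white,orange}; column 3 has {red,yellow,white,orange} → black.
Cell (r2,c2): row 2 has {red,blue,green,yellow,black,orange}; column 2 has {red,green,yellow,black,orange} → white.
Cell (r3,c1): row 3 has {red,yellow,black,white,orange}; column 1 has {red,blue,yellow,black,orange} → green.
Cell (r3,c3): row 3 has {red,green,yellow,black,white,orange}; column 3 has {red,yellow,black,white,orange} → blue.
Cell (r4,c1): row 4 has {red,yellow,black,orange}; column 1 has {red,blue,green,yellow,black,orange} → white.
Cell (r4,c2): row 4 has {red,yellow,black,white,orange}; column 2 has {red,green,yellow,black,white,orange} → blue.
Cell (r4,c3): row 4 has {red,blue,yellow,black,white,orange}; column 3 has {red,blue,yellow,black,white,orange} → green.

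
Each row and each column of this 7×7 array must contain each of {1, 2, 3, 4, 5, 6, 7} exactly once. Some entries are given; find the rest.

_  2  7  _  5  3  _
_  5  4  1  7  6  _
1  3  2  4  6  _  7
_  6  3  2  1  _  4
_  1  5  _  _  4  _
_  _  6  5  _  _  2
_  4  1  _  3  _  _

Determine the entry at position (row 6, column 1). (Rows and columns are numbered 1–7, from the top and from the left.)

3

(r1,c4): row 1 has {2,3,5,7}; column 4 has {1,2,4,5}, so it must be 6.
(r1,c7): row 1 has {2,3,5,6,7}; column 7 has {2,4,7}, so it must be 1.
(r2,c7): row 2 has {1,4,5,6,7}; column 7 has {1,2,4,7}, so it must be 3.
(r3,c6): row 3 has {1,2,3,4,6,7}; column 6 has {3,4,6}, so it must be 5.
(r4,c6): row 4 has {1,2,3,4,6}; column 6 has {3,4,5,6}, so it must be 7.
(r5,c5): row 5 has {1,4,5}; column 5 has {1,3,5,6,7}, so it must be 2.
(r5,c7): row 5 has {1,2,4,5}; column 7 has {1,2,3,4,7}, so it must be 6.
(r6,c2): row 6 has {2,5,6}; column 2 has {1,2,3,4,5,6}, so it must be 7.
(r6,c5): row 6 has {2,5,6,7}; column 5 has {1,2,3,5,6,7}, so it must be 4.
(r6,c6): row 6 has {2,4,5,6,7}; column 6 has {3,4,5,6,7}, so it must be 1.
(r7,c4): row 7 has {1,3,4}; column 4 has {1,2,4,5,6}, so it must be 7.
(r7,c6): row 7 has {1,3,4,7}; column 6 has {1,3,4,5,6,7}, so it must be 2.
(r7,c7): row 7 has {1,2,3,4,7}; column 7 has {1,2,3,4,6,7}, so it must be 5.
(r1,c1): row 1 has {1,2,3,5,6,7}; column 1 has {1}, so it must be 4.
(r2,c1): row 2 has {1,3,4,5,6,7}; column 1 has {1,4}, so it must be 2.
(r4,c1): row 4 has {1,2,3,4,6,7}; column 1 has {1,2,4}, so it must be 5.
(r5,c4): row 5 has {1,2,4,5,6}; column 4 has {1,2,4,5,6,7}, so it must be 3.
(r6,c1): row 6 has {1,2,4,5,6,7}; column 1 has {1,2,4,5}, so it must be 3.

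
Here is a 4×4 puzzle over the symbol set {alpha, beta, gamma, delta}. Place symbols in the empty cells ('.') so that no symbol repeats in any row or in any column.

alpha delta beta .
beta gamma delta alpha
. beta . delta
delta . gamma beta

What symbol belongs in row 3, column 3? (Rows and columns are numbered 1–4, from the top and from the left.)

(r1,c4): row 1 has {alpha,beta,delta}; column 4 has {alpha,beta,delta}, so it must be gamma.
(r3,c1): row 3 has {beta,delta}; column 1 has {alpha,beta,delta}, so it must be gamma.
(r3,c3): row 3 has {beta,gamma,delta}; column 3 has {beta,gamma,delta}, so it must be alpha.

alpha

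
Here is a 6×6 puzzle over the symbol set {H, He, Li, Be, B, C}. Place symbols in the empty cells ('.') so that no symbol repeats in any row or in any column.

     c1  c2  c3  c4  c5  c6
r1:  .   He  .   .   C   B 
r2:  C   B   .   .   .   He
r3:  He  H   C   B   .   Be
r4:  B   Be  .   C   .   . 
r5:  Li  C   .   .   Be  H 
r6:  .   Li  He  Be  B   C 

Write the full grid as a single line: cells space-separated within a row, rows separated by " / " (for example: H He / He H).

(r3,c5) = Li
(r4,c6) = Li
(r5,c3) = B
(r5,c4) = He
(r6,c1) = H
(r1,c1) = Be
(r2,c5) = H
(r4,c3) = H
(r4,c5) = He
(r1,c3) = Li
(r1,c4) = H
(r2,c3) = Be
(r2,c4) = Li

Be He Li H C B / C B Be Li H He / He H C B Li Be / B Be H C He Li / Li C B He Be H / H Li He Be B C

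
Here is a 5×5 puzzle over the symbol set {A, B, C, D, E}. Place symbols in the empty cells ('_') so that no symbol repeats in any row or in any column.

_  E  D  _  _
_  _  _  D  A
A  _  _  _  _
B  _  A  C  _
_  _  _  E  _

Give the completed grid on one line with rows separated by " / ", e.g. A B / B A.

Cell (r1,c1): row 1 has {D,E}; column 1 has {A,B} → C.
Cell (r1,c5): row 1 has {C,D,E}; column 5 has {A} → B.
Cell (r2,c1): row 2 has {A,D}; column 1 has {A,B,C} → E.
Cell (r3,c4): row 3 has {A}; column 4 has {C,D,E} → B.
Cell (r4,c2): row 4 has {A,B,C}; column 2 has {E} → D.
Cell (r4,c5): row 4 has {A,B,C,D}; column 5 has {A,B} → E.
Cell (r5,c1): row 5 has {E}; column 1 has {A,B,C,E} → D.
Cell (r5,c5): row 5 has {D,E}; column 5 has {A,B,E} → C.
Cell (r1,c4): row 1 has {B,C,D,E}; column 4 has {B,C,D,E} → A.
Cell (r3,c2): row 3 has {A,B}; column 2 has {D,E} → C.
Cell (r3,c3): row 3 has {A,B,C}; column 3 has {A,D} → E.
Cell (r3,c5): row 3 has {A,B,C,E}; column 5 has {A,B,C,E} → D.
Cell (r5,c3): row 5 has {C,D,E}; column 3 has {A,D,E} → B.
Cell (r2,c2): row 2 has {A,D,E}; column 2 has {C,D,E} → B.
Cell (r2,c3): row 2 has {A,B,D,E}; column 3 has {A,B,D,E} → C.
Cell (r5,c2): row 5 has {B,C,D,E}; column 2 has {B,C,D,E} → A.

C E D A B / E B C D A / A C E B D / B D A C E / D A B E C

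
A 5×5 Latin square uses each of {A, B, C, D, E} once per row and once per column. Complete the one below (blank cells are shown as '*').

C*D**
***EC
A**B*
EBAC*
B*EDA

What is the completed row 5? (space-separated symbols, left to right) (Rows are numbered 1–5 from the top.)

B C E D A

row 1 has {C,D}; column 4 has {B,C,D,E} — only A is left for (r1,c4).
row 2 has {C,E}; column 1 has {A,B,C,E} — only D is left for (r2,c1).
row 2 has {C,D,E}; column 2 has {B} — only A is left for (r2,c2).
row 2 has {A,C,D,E}; column 3 has {A,D,E} — only B is left for (r2,c3).
row 3 has {A,B}; column 3 has {A,B,D,E} — only C is left for (r3,c3).
row 4 has {A,B,C,E}; column 5 has {A,C} — only D is left for (r4,c5).
row 5 has {A,B,D,E}; column 2 has {A,B} — only C is left for (r5,c2).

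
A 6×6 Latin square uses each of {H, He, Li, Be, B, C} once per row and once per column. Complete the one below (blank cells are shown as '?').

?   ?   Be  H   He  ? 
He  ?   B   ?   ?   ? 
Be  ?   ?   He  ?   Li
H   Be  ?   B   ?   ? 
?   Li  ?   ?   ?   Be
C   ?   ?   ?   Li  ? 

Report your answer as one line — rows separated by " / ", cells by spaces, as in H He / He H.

Li B Be H He C / He C B Li Be H / Be H C He B Li / H Be Li B C He / B Li He C H Be / C He H Be Li B

(r4,c5): row 4 has {H,Be,B}; column 5 has {He,Li}, so it must be C.
(r4,c6): row 4 has {H,Be,B,C}; column 6 has {Li,Be}, so it must be He.
(r5,c1): row 5 has {Li,Be}; column 1 has {H,He,Be,C}, so it must be B.
(r5,c4): row 5 has {Li,Be,B}; column 4 has {H,He,B}, so it must be C.
(r5,c5): row 5 has {Li,Be,B,C}; column 5 has {He,Li,C}, so it must be H.
(r6,c4): row 6 has {Li,C}; column 4 has {H,He,B,C}, so it must be Be.
(r1,c1): row 1 has {H,He,Be}; column 1 has {H,He,Be,B,C}, so it must be Li.
(r2,c4): row 2 has {He,B}; column 4 has {H,He,Be,B,C}, so it must be Li.
(r2,c5): row 2 has {He,Li,B}; column 5 has {H,He,Li,C}, so it must be Be.
(r3,c5): row 3 has {He,Li,Be}; column 5 has {H,He,Li,Be,C}, so it must be B.
(r4,c3): row 4 has {H,He,Be,B,C}; column 3 has {Be,B}, so it must be Li.
(r5,c3): row 5 has {H,Li,Be,B,C}; column 3 has {Li,Be,B}, so it must be He.
(r6,c3): row 6 has {Li,Be,C}; column 3 has {He,Li,Be,B}, so it must be H.
(r6,c6): row 6 has {H,Li,Be,C}; column 6 has {He,Li,Be}, so it must be B.
(r1,c6): row 1 has {H,He,Li,Be}; column 6 has {He,Li,Be,B}, so it must be C.
(r2,c6): row 2 has {He,Li,Be,B}; column 6 has {He,Li,Be,B,C}, so it must be H.
(r3,c3): row 3 has {He,Li,Be,B}; column 3 has {H,He,Li,Be,B}, so it must be C.
(r6,c2): row 6 has {H,Li,Be,B,C}; column 2 has {Li,Be}, so it must be He.
(r1,c2): row 1 has {H,He,Li,Be,C}; column 2 has {He,Li,Be}, so it must be B.
(r2,c2): row 2 has {H,He,Li,Be,B}; column 2 has {He,Li,Be,B}, so it must be C.
(r3,c2): row 3 has {He,Li,Be,B,C}; column 2 has {He,Li,Be,B,C}, so it must be H.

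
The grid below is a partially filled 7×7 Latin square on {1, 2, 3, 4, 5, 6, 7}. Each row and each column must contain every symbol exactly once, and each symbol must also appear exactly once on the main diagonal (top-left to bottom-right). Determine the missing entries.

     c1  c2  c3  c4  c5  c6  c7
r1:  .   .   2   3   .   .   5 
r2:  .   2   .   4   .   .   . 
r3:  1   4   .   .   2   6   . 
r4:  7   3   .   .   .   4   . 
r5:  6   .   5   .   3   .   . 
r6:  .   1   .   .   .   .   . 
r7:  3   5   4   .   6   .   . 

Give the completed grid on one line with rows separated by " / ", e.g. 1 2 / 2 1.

row 1 has {2,3,5}; column 1 has {1,3,6,7}; the diagonal has {2,3} — only 4 is left for (r1,c1).
row 2 has {2,4}; column 1 has {1,3,4,6,7} — only 5 is left for (r2,c1).
row 3 has {1,2,4,6}; column 3 has {2,4,5}; the diagonal has {2,3,4} — only 7 is left for (r3,c3).
row 3 has {1,2,4,6,7}; column 4 has {3,4} — only 5 is left for (r3,c4).
row 3 has {1,2,4,5,6,7}; column 7 has {5} — only 3 is left for (r3,c7).
row 5 has {3,5,6}; column 2 has {1,2,3,4,5} — only 7 is left for (r5,c2).
row 6 has {1}; column 1 has {1,3,4,5,6,7} — only 2 is left for (r6,c1).
row 6 has {1,2}; column 6 has {4,6}; the diagonal has {2,3,4,7} — only 5 is left for (r6,c6).
row 7 has {3,4,5,6}; column 7 has {3,5}; the diagonal has {2,3,4,5,7} — only 1 is left for (r7,c7).
row 1 has {2,3,4,5}; column 2 has {1,2,3,4,5,7} — only 6 is left for (r1,c2).
row 4 has {3,4,7}; column 4 has {3,4,5}; the diagonal has {1,2,3,4,5,7} — only 6 is left for (r4,c4).
row 4 has {3,4,6,7}; column 7 has {1,3,5} — only 2 is left for (r4,c7).
row 5 has {3,5,6,7}; column 7 has {1,2,3,5} — only 4 is left for (r5,c7).
row 6 has {1,2,5}; column 4 has {3,4,5,6} — only 7 is left for (r6,c4).
row 6 has {1,2,5,7}; column 5 has {2,3,6} — only 4 is left for (r6,c5).
row 6 has {1,2,4,5,7}; column 7 has {1,2,3,4,5} — only 6 is left for (r6,c7).
row 7 has {1,3,4,5,6}; column 4 has {3,4,5,6,7} — only 2 is left for (r7,c4).
row 7 has {1,2,3,4,5,6}; column 6 has {4,5,6} — only 7 is left for (r7,c6).
row 1 has {2,3,4,5,6}; column 6 has {4,5,6,7} — only 1 is left for (r1,c6).
row 2 has {2,4,5}; column 6 has {1,4,5,6,7} — only 3 is left for (r2,c6).
row 2 has {2,3,4,5}; column 7 has {1,2,3,4,5,6} — only 7 is left for (r2,c7).
row 4 has {2,3,4,6,7}; column 3 has {2,4,5,7} — only 1 is left for (r4,c3).
row 4 has {1,2,3,4,6,7}; column 5 has {2,3,4,6} — only 5 is left for (r4,c5).
row 5 has {3,4,5,6,7}; column 4 has {2,3,4,5,6,7} — only 1 is left for (r5,c4).
row 5 has {1,3,4,5,6,7}; column 6 has {1,3,4,5,6,7} — only 2 is left for (r5,c6).
row 6 has {1,2,4,5,6,7}; column 3 has {1,2,4,5,7} — only 3 is left for (r6,c3).
row 1 has {1,2,3,4,5,6}; column 5 has {2,3,4,5,6} — only 7 is left for (r1,c5).
row 2 has {2,3,4,5,7}; column 3 has {1,2,3,4,5,7} — only 6 is left for (r2,c3).
row 2 has {2,3,4,5,6,7}; column 5 has {2,3,4,5,6,7} — only 1 is left for (r2,c5).

4 6 2 3 7 1 5 / 5 2 6 4 1 3 7 / 1 4 7 5 2 6 3 / 7 3 1 6 5 4 2 / 6 7 5 1 3 2 4 / 2 1 3 7 4 5 6 / 3 5 4 2 6 7 1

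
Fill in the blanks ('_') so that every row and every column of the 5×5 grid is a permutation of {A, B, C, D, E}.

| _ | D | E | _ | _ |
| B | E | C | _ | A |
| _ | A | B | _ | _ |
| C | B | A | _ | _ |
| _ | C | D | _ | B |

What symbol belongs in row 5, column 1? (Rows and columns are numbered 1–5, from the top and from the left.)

E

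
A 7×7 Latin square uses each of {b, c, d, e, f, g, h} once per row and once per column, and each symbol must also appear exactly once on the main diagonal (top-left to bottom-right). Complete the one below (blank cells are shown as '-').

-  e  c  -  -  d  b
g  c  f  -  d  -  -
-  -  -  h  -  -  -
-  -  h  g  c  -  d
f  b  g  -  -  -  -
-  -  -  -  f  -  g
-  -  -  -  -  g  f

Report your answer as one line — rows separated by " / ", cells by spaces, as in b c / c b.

h e c f g d b / g c f b d h e / e g d h b f c / b f h g c e d / f b g d e c h / d h e c f b g / c d b e h g f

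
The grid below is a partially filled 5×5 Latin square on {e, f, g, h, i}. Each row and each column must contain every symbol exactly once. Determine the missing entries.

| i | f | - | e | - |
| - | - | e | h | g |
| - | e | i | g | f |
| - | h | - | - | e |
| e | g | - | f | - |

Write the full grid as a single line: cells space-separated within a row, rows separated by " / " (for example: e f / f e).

i f g e h / f i e h g / h e i g f / g h f i e / e g h f i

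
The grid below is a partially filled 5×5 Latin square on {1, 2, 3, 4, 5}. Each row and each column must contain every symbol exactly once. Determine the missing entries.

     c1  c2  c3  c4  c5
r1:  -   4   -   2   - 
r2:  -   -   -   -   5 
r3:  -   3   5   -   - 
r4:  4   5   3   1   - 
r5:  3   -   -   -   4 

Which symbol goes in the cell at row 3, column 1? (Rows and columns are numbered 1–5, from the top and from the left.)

(r1,c3): row 1 has {2,4}; column 3 has {3,5}, so it must be 1.
(r1,c5): row 1 has {1,2,4}; column 5 has {4,5}, so it must be 3.
(r3,c4): row 3 has {3,5}; column 4 has {1,2}, so it must be 4.
(r4,c5): row 4 has {1,3,4,5}; column 5 has {3,4,5}, so it must be 2.
(r5,c3): row 5 has {3,4}; column 3 has {1,3,5}, so it must be 2.
(r5,c4): row 5 has {2,3,4}; column 4 has {1,2,4}, so it must be 5.
(r1,c1): row 1 has {1,2,3,4}; column 1 has {3,4}, so it must be 5.
(r2,c3): row 2 has {5}; column 3 has {1,2,3,5}, so it must be 4.
(r2,c4): row 2 has {4,5}; column 4 has {1,2,4,5}, so it must be 3.
(r3,c5): row 3 has {3,4,5}; column 5 has {2,3,4,5}, so it must be 1.
(r5,c2): row 5 has {2,3,4,5}; column 2 has {3,4,5}, so it must be 1.
(r2,c2): row 2 has {3,4,5}; column 2 has {1,3,4,5}, so it must be 2.
(r3,c1): row 3 has {1,3,4,5}; column 1 has {3,4,5}, so it must be 2.

2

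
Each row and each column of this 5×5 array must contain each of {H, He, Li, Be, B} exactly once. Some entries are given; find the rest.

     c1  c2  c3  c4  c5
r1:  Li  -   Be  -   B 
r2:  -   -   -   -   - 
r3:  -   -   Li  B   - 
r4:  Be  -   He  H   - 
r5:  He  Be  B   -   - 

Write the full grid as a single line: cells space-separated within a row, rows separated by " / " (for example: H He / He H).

(r1,c4): row 1 has {Li,Be,B}; column 4 has {H,B}, so it must be He.
(r2,c3): row 2 is empty so far; column 3 has {He,Li,Be,B}, so it must be H.
(r3,c1): row 3 has {Li,B}; column 1 has {He,Li,Be}, so it must be H.
(r3,c2): row 3 has {H,Li,B}; column 2 has {Be}, so it must be He.
(r3,c5): row 3 has {H,He,Li,B}; column 5 has {B}, so it must be Be.
(r4,c5): row 4 has {H,He,Be}; column 5 has {Be,B}, so it must be Li.
(r5,c4): row 5 has {He,Be,B}; column 4 has {H,He,B}, so it must be Li.
(r5,c5): row 5 has {He,Li,Be,B}; column 5 has {Li,Be,B}, so it must be H.
(r1,c2): row 1 has {He,Li,Be,B}; column 2 has {He,Be}, so it must be H.
(r2,c1): row 2 has {H}; column 1 has {H,He,Li,Be}, so it must be B.
(r2,c2): row 2 has {H,B}; column 2 has {H,He,Be}, so it must be Li.
(r2,c4): row 2 has {H,Li,B}; column 4 has {H,He,Li,B}, so it must be Be.
(r2,c5): row 2 has {H,Li,Be,B}; column 5 has {H,Li,Be,B}, so it must be He.
(r4,c2): row 4 has {H,He,Li,Be}; column 2 has {H,He,Li,Be}, so it must be B.

Li H Be He B / B Li H Be He / H He Li B Be / Be B He H Li / He Be B Li H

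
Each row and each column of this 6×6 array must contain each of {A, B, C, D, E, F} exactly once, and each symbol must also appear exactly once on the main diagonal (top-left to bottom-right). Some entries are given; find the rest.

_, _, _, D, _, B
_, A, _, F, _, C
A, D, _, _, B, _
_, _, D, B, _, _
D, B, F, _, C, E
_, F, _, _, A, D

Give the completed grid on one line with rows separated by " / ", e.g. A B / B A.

F C A D E B / E A B F D C / A D E C B F / C E D B F A / D B F A C E / B F C E A D

(r3,c3) = E
(r3,c4) = C
(r3,c6) = F
(r4,c6) = A
(r5,c4) = A
(r6,c4) = E
(r1,c1) = F
(r1,c5) = E
(r2,c3) = B
(r2,c5) = D
(r4,c5) = F
(r6,c3) = C
(r1,c2) = C
(r1,c3) = A
(r2,c1) = E
(r4,c1) = C
(r4,c2) = E
(r6,c1) = B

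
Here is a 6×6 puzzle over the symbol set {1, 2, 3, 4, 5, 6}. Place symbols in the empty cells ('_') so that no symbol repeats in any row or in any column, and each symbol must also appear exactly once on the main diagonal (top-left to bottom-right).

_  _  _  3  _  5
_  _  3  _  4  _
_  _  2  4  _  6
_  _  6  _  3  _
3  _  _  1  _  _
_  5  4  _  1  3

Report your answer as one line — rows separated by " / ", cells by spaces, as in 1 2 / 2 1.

4 6 1 3 2 5 / 5 1 3 6 4 2 / 1 3 2 4 5 6 / 2 4 6 5 3 1 / 3 2 5 1 6 4 / 6 5 4 2 1 3

(r1,c3) = 1
(r3,c5) = 5
(r4,c4) = 5
(r5,c3) = 5
(r5,c5) = 6
(r1,c1) = 4
(r1,c5) = 2
(r2,c2) = 1
(r2,c6) = 2
(r3,c1) = 1
(r3,c2) = 3
(r4,c1) = 2
(r4,c2) = 4
(r4,c6) = 1
(r5,c2) = 2
(r5,c6) = 4
(r6,c1) = 6
(r6,c4) = 2
(r1,c2) = 6
(r2,c1) = 5
(r2,c4) = 6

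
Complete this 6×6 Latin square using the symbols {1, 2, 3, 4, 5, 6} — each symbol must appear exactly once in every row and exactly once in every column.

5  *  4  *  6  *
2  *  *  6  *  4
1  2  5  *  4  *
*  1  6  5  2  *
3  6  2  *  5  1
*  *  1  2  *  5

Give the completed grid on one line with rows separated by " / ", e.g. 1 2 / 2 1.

At row 1, column 2: row 1 has {4,5,6}; column 2 has {1,2,6}; that leaves 3.
At row 1, column 4: row 1 has {3,4,5,6}; column 4 has {2,5,6}; that leaves 1.
At row 1, column 6: row 1 has {1,3,4,5,6}; column 6 has {1,4,5}; that leaves 2.
At row 2, column 2: row 2 has {2,4,6}; column 2 has {1,2,3,6}; that leaves 5.
At row 2, column 3: row 2 has {2,4,5,6}; column 3 has {1,2,4,5,6}; that leaves 3.
At row 2, column 5: row 2 has {2,3,4,5,6}; column 5 has {2,4,5,6}; that leaves 1.
At row 3, column 4: row 3 has {1,2,4,5}; column 4 has {1,2,5,6}; that leaves 3.
At row 3, column 6: row 3 has {1,2,3,4,5}; column 6 has {1,2,4,5}; that leaves 6.
At row 4, column 1: row 4 has {1,2,5,6}; column 1 has {1,2,3,5}; that leaves 4.
At row 4, column 6: row 4 has {1,2,4,5,6}; column 6 has {1,2,4,5,6}; that leaves 3.
At row 5, column 4: row 5 has {1,2,3,5,6}; column 4 has {1,2,3,5,6}; that leaves 4.
At row 6, column 1: row 6 has {1,2,5}; column 1 has {1,2,3,4,5}; that leaves 6.
At row 6, column 2: row 6 has {1,2,5,6}; column 2 has {1,2,3,5,6}; that leaves 4.
At row 6, column 5: row 6 has {1,2,4,5,6}; column 5 has {1,2,4,5,6}; that leaves 3.

5 3 4 1 6 2 / 2 5 3 6 1 4 / 1 2 5 3 4 6 / 4 1 6 5 2 3 / 3 6 2 4 5 1 / 6 4 1 2 3 5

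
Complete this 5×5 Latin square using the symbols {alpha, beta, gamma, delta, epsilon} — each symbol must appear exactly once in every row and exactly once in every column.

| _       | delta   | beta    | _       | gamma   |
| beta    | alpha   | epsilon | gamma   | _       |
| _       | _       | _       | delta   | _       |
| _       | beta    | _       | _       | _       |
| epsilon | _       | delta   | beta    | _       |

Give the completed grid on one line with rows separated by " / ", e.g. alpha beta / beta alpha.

alpha delta beta epsilon gamma / beta alpha epsilon gamma delta / gamma epsilon alpha delta beta / delta beta gamma alpha epsilon / epsilon gamma delta beta alpha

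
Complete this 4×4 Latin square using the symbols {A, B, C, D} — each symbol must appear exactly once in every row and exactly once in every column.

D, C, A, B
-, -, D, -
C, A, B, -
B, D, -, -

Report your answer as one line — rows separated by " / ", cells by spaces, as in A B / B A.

(r2,c1) = A
(r2,c2) = B
(r2,c4) = C
(r3,c4) = D
(r4,c3) = C
(r4,c4) = A

D C A B / A B D C / C A B D / B D C A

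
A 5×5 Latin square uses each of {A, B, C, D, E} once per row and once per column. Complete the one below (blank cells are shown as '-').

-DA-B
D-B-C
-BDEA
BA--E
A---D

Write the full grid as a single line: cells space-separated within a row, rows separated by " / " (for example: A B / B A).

E D A C B / D E B A C / C B D E A / B A C D E / A C E B D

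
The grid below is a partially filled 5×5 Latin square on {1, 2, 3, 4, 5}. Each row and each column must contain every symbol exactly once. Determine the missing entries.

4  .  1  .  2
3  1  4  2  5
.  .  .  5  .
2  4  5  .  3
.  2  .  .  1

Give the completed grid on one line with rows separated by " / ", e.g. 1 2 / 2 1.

4 5 1 3 2 / 3 1 4 2 5 / 1 3 2 5 4 / 2 4 5 1 3 / 5 2 3 4 1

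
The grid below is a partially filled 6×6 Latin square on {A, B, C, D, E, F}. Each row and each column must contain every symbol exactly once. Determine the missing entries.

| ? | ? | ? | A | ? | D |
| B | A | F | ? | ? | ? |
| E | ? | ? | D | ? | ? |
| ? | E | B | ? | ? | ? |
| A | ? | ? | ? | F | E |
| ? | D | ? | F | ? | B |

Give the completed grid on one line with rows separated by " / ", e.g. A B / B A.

(r2,c6): row 2 has {A,B,F}; column 6 has {B,D,E}, so it must be C.
(r4,c4): row 4 has {B,E}; column 4 has {A,D,F}, so it must be C.
(r5,c4): row 5 has {A,E,F}; column 4 has {A,C,D,F}, so it must be B.
(r6,c1): row 6 has {B,D,F}; column 1 has {A,B,E}, so it must be C.
(r1,c1): row 1 has {A,D}; column 1 has {A,B,C,E}, so it must be F.
(r2,c4): row 2 has {A,B,C,F}; column 4 has {A,B,C,D,F}, so it must be E.
(r2,c5): row 2 has {A,B,C,E,F}; column 5 has {F}, so it must be D.
(r4,c1): row 4 has {B,C,E}; column 1 has {A,B,C,E,F}, so it must be D.
(r4,c5): row 4 has {B,C,D,E}; column 5 has {D,F}, so it must be A.
(r4,c6): row 4 has {A,B,C,D,E}; column 6 has {B,C,D,E}, so it must be F.
(r5,c2): row 5 has {A,B,E,F}; column 2 has {A,D,E}, so it must be C.
(r5,c3): row 5 has {A,B,C,E,F}; column 3 has {B,F}, so it must be D.
(r6,c5): row 6 has {B,C,D,F}; column 5 has {A,D,F}, so it must be E.
(r1,c2): row 1 has {A,D,F}; column 2 has {A,C,D,E}, so it must be B.
(r1,c5): row 1 has {A,B,D,F}; column 5 has {A,D,E,F}, so it must be C.
(r3,c2): row 3 has {D,E}; column 2 has {A,B,C,D,E}, so it must be F.
(r3,c5): row 3 has {D,E,F}; column 5 has {A,C,D,E,F}, so it must be B.
(r3,c6): row 3 has {B,D,E,F}; column 6 has {B,C,D,E,F}, so it must be A.
(r6,c3): row 6 has {B,C,D,E,F}; column 3 has {B,D,F}, so it must be A.
(r1,c3): row 1 has {A,B,C,D,F}; column 3 has {A,B,D,F}, so it must be E.
(r3,c3): row 3 has {A,B,D,E,F}; column 3 has {A,B,D,E,F}, so it must be C.

F B E A C D / B A F E D C / E F C D B A / D E B C A F / A C D B F E / C D A F E B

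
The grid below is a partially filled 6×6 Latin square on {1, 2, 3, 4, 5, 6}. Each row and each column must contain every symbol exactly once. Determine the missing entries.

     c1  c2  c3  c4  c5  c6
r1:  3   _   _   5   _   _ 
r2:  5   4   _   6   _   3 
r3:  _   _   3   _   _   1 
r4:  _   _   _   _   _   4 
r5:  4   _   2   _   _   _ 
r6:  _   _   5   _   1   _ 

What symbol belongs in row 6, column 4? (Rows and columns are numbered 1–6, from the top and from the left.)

4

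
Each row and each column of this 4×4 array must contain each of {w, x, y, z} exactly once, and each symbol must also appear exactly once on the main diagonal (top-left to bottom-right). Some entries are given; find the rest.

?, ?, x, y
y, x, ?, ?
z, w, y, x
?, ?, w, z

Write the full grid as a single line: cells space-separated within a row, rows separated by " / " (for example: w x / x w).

(r1,c1) = w
(r1,c2) = z
(r2,c3) = z
(r2,c4) = w
(r4,c1) = x
(r4,c2) = y

w z x y / y x z w / z w y x / x y w z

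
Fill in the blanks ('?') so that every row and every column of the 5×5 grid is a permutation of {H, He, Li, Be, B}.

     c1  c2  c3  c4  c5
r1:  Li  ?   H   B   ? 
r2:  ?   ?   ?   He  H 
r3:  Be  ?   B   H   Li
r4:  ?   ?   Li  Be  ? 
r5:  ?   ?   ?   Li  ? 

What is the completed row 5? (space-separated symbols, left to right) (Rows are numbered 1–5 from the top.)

H B He Li Be

(r2,c1) = B
(r2,c3) = Be
(r3,c2) = He
(r5,c3) = He
(r1,c2) = Be
(r1,c5) = He
(r2,c2) = Li
(r4,c5) = B
(r5,c1) = H
(r5,c2) = B
(r5,c5) = Be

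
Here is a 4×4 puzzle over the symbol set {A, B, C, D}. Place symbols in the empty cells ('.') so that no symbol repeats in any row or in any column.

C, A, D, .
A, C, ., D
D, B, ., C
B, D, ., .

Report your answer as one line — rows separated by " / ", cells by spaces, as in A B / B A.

C A D B / A C B D / D B A C / B D C A

At row 1, column 4: row 1 has {A,C,D}; column 4 has {C,D}; that leaves B.
At row 2, column 3: row 2 has {A,C,D}; column 3 has {D}; that leaves B.
At row 3, column 3: row 3 has {B,C,D}; column 3 has {B,D}; that leaves A.
At row 4, column 3: row 4 has {B,D}; column 3 has {A,B,D}; that leaves C.
At row 4, column 4: row 4 has {B,C,D}; column 4 has {B,C,D}; that leaves A.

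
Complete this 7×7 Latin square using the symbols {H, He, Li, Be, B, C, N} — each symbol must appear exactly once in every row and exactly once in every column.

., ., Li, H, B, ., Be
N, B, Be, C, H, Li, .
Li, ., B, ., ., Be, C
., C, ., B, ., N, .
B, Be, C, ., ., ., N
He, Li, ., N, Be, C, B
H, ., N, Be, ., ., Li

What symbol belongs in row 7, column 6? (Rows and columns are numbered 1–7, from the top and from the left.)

(r1,c1) = C
(r1,c6) = He
(r2,c7) = He
(r3,c4) = He
(r3,c5) = N
(r4,c1) = Be
(r4,c7) = H
(r5,c4) = Li
(r5,c5) = He
(r5,c6) = H
(r6,c3) = H
(r7,c2) = He
(r7,c5) = C
(r7,c6) = B

B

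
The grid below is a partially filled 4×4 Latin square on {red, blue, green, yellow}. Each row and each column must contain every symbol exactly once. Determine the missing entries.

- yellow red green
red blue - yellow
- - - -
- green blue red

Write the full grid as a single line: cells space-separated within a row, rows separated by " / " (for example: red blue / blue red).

blue yellow red green / red blue green yellow / green red yellow blue / yellow green blue red

row 1 has {red,green,yellow}; column 1 has {red} — only blue is left for (r1,c1).
row 2 has {red,blue,yellow}; column 3 has {red,blue} — only green is left for (r2,c3).
row 3 is empty so far; column 2 has {blue,green,yellow} — only red is left for (r3,c2).
row 3 has {red}; column 3 has {red,blue,green} — only yellow is left for (r3,c3).
row 3 has {red,yellow}; column 4 has {red,green,yellow} — only blue is left for (r3,c4).
row 4 has {red,blue,green}; column 1 has {red,blue} — only yellow is left for (r4,c1).
row 3 has {red,blue,yellow}; column 1 has {red,blue,yellow} — only green is left for (r3,c1).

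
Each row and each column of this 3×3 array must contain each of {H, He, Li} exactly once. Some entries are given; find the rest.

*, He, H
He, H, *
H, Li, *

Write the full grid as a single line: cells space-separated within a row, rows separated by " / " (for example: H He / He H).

Li He H / He H Li / H Li He

Cell (r1,c1): row 1 has {H,He}; column 1 has {H,He} → Li.
Cell (r2,c3): row 2 has {H,He}; column 3 has {H} → Li.
Cell (r3,c3): row 3 has {H,Li}; column 3 has {H,Li} → He.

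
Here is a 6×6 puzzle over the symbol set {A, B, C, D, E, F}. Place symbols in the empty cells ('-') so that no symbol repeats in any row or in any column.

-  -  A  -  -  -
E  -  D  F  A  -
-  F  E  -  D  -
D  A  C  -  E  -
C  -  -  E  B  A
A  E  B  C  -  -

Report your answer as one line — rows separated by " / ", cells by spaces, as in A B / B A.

At row 3, column 1: row 3 has {D,E,F}; column 1 has {A,C,D,E}; that leaves B.
At row 3, column 4: row 3 has {B,D,E,F}; column 4 has {C,E,F}; that leaves A.
At row 3, column 6: row 3 has {A,B,D,E,F}; column 6 has {A}; that leaves C.
At row 4, column 4: row 4 has {A,C,D,E}; column 4 has {A,C,E,F}; that leaves B.
At row 4, column 6: row 4 has {A,B,C,D,E}; column 6 has {A,C}; that leaves F.
At row 5, column 2: row 5 has {A,B,C,E}; column 2 has {A,E,F}; that leaves D.
At row 5, column 3: row 5 has {A,B,C,D,E}; column 3 has {A,B,C,D,E}; that leaves F.
At row 6, column 5: row 6 has {A,B,C,E}; column 5 has {A,B,D,E}; that leaves F.
At row 6, column 6: row 6 has {A,B,C,E,F}; column 6 has {A,C,F}; that leaves D.
At row 1, column 1: row 1 has {A}; column 1 has {A,B,C,D,E}; that leaves F.
At row 1, column 4: row 1 has {A,F}; column 4 has {A,B,C,E,F}; that leaves D.
At row 1, column 5: row 1 has {A,D,F}; column 5 has {A,B,D,E,F}; that leaves C.
At row 2, column 6: row 2 has {A,D,E,F}; column 6 has {A,C,D,F}; that leaves B.
At row 1, column 2: row 1 has {A,C,D,F}; column 2 has {A,D,E,F}; that leaves B.
At row 1, column 6: row 1 has {A,B,C,D,F}; column 6 has {A,B,C,D,F}; that leaves E.
At row 2, column 2: row 2 has {A,B,D,E,F}; column 2 has {A,B,D,E,F}; that leaves C.

F B A D C E / E C D F A B / B F E A D C / D A C B E F / C D F E B A / A E B C F D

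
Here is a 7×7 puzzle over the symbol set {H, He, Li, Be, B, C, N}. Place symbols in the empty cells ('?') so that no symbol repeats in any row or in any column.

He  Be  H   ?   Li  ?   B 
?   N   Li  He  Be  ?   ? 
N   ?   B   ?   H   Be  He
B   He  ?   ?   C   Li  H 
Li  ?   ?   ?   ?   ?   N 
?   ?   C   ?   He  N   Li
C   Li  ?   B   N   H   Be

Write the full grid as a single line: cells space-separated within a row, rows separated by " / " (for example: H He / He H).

He Be H N Li C B / H N Li He Be B C / N C B Li H Be He / B He N Be C Li H / Li H Be C B He N / Be B C H He N Li / C Li He B N H Be

(r1,c6) = C
(r2,c1) = H
(r2,c6) = B
(r2,c7) = C
(r3,c2) = C
(r3,c4) = Li
(r5,c5) = B
(r5,c6) = He
(r6,c1) = Be
(r6,c4) = H
(r7,c3) = He
(r1,c4) = N
(r4,c4) = Be
(r5,c2) = H
(r5,c3) = Be
(r5,c4) = C
(r6,c2) = B
(r4,c3) = N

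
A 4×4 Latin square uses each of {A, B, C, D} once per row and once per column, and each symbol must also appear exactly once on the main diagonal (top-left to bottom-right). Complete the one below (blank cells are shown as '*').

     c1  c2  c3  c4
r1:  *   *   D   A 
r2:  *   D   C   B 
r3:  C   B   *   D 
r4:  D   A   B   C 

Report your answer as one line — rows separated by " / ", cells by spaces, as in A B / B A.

B C D A / A D C B / C B A D / D A B C

At row 1, column 1: row 1 has {A,D}; column 1 has {C,D}; the diagonal has {C,D}; that leaves B.
At row 1, column 2: row 1 has {A,B,D}; column 2 has {A,B,D}; that leaves C.
At row 2, column 1: row 2 has {B,C,D}; column 1 has {B,C,D}; that leaves A.
At row 3, column 3: row 3 has {B,C,D}; column 3 has {B,C,D}; the diagonal has {B,C,D}; that leaves A.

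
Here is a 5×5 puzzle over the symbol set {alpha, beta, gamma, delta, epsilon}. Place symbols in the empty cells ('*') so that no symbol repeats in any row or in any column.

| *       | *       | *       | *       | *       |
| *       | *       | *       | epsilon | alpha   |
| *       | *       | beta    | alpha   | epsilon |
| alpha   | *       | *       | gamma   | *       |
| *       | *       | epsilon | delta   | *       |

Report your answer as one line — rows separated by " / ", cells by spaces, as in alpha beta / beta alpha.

(r1,c4): row 1 is empty so far; column 4 has {alpha,gamma,delta,epsilon}, so it must be beta.
(r4,c3): row 4 has {alpha,gamma}; column 3 has {beta,epsilon}, so it must be delta.
(r4,c5): row 4 has {alpha,gamma,delta}; column 5 has {alpha,epsilon}, so it must be beta.
(r5,c5): row 5 has {delta,epsilon}; column 5 has {alpha,beta,epsilon}, so it must be gamma.
(r1,c5): row 1 has {beta}; column 5 has {alpha,beta,gamma,epsilon}, so it must be delta.
(r2,c3): row 2 has {alpha,epsilon}; column 3 has {beta,delta,epsilon}, so it must be gamma.
(r4,c2): row 4 has {alpha,beta,gamma,delta}; column 2 is empty so far, so it must be epsilon.
(r5,c1): row 5 has {gamma,delta,epsilon}; column 1 has {alpha}, so it must be beta.
(r5,c2): row 5 has {beta,gamma,delta,epsilon}; column 2 has {epsilon}, so it must be alpha.
(r1,c2): row 1 has {beta,delta}; column 2 has {alpha,epsilon}, so it must be gamma.
(r1,c3): row 1 has {beta,gamma,delta}; column 3 has {beta,gamma,delta,epsilon}, so it must be alpha.
(r2,c1): row 2 has {alpha,gamma,epsilon}; column 1 has {alpha,beta}, so it must be delta.
(r2,c2): row 2 has {alpha,gamma,delta,epsilon}; column 2 has {alpha,gamma,epsilon}, so it must be beta.
(r3,c1): row 3 has {alpha,beta,epsilon}; column 1 has {alpha,beta,delta}, so it must be gamma.
(r3,c2): row 3 has {alpha,beta,gamma,epsilon}; column 2 has {alpha,beta,gamma,epsilon}, so it must be delta.
(r1,c1): row 1 has {alpha,beta,gamma,delta}; column 1 has {alpha,beta,gamma,delta}, so it must be epsilon.

epsilon gamma alpha beta delta / delta beta gamma epsilon alpha / gamma delta beta alpha epsilon / alpha epsilon delta gamma beta / beta alpha epsilon delta gamma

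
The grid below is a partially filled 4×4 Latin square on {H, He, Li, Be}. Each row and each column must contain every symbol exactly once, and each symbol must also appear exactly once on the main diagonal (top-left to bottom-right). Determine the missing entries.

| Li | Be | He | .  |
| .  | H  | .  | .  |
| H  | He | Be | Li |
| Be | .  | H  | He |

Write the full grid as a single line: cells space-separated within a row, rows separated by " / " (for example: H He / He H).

Li Be He H / He H Li Be / H He Be Li / Be Li H He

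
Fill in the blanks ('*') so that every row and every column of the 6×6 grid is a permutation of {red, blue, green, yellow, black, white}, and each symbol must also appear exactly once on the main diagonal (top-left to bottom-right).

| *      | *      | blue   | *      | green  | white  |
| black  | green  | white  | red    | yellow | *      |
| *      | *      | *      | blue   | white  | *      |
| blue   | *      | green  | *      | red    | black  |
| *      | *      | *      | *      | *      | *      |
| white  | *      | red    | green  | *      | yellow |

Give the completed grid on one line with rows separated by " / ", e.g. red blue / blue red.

red black blue yellow green white / black green white red yellow blue / yellow red black blue white green / blue yellow green white red black / green white yellow black blue red / white blue red green black yellow

(r1,c1): row 1 has {blue,green,white}; column 1 has {blue,black,white}; the diagonal has {green,yellow}, so it must be red.
(r2,c6): row 2 has {red,green,yellow,black,white}; column 6 has {yellow,black,white}, so it must be blue.
(r3,c3): row 3 has {blue,white}; column 3 has {red,blue,green,white}; the diagonal has {red,green,yellow}, so it must be black.
(r4,c4): row 4 has {red,blue,green,black}; column 4 has {red,blue,green}; the diagonal has {red,green,yellow,black}, so it must be white.
(r5,c3): row 5 is empty so far; column 3 has {red,blue,green,black,white}, so it must be yellow.
(r5,c4): row 5 has {yellow}; column 4 has {red,blue,green,white}, so it must be black.
(r5,c5): row 5 has {yellow,black}; column 5 has {red,green,yellow,white}; the diagonal has {red,green,yellow,black,white}, so it must be blue.
(r6,c5): row 6 has {red,green,yellow,white}; column 5 has {red,blue,green,yellow,white}, so it must be black.
(r1,c4): row 1 has {red,blue,green,white}; column 4 has {red,blue,green,black,white}, so it must be yellow.
(r4,c2): row 4 has {red,blue,green,black,white}; column 2 has {green}, so it must be yellow.
(r5,c1): row 5 has {blue,yellow,black}; column 1 has {red,blue,black,white}, so it must be green.
(r5,c6): row 5 has {blue,green,yellow,black}; column 6 has {blue,yellow,black,white}, so it must be red.
(r6,c2): row 6 has {red,green,yellow,black,white}; column 2 has {green,yellow}, so it must be blue.
(r1,c2): row 1 has {red,blue,green,yellow,white}; column 2 has {blue,green,yellow}, so it must be black.
(r3,c1): row 3 has {blue,black,white}; column 1 has {red,blue,green,black,white}, so it must be yellow.
(r3,c2): row 3 has {blue,yellow,black,white}; column 2 has {blue,green,yellow,black}, so it must be red.
(r3,c6): row 3 has {red,blue,yellow,black,white}; column 6 has {red,blue,yellow,black,white}, so it must be green.
(r5,c2): row 5 has {red,blue,green,yellow,black}; column 2 has {red,blue,green,yellow,black}, so it must be white.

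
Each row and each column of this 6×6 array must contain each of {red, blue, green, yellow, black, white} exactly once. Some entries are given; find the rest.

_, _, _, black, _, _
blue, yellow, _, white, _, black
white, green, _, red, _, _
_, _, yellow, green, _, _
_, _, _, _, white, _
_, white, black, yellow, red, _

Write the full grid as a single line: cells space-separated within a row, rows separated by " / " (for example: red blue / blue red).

(r2,c5) = green
(r3,c3) = blue
(r3,c6) = yellow
(r5,c4) = blue
(r6,c1) = green
(r6,c6) = blue
(r2,c3) = red
(r3,c5) = black
(r4,c5) = blue
(r5,c3) = green
(r5,c6) = red
(r1,c3) = white
(r1,c5) = yellow
(r1,c6) = green
(r4,c6) = white
(r5,c2) = black
(r1,c1) = red
(r1,c2) = blue
(r4,c1) = black
(r4,c2) = red
(r5,c1) = yellow

red blue white black yellow green / blue yellow red white green black / white green blue red black yellow / black red yellow green blue white / yellow black green blue white red / green white black yellow red blue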